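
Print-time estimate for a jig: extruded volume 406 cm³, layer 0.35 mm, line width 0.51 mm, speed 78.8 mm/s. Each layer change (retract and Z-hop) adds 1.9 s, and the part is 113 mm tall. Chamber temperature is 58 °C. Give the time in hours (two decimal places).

Bead cross-section: 0.35 × 0.51 → 0.1785 mm².
Toolpath length = 406 cm³ / 0.1785 mm² = 406000 / 0.1785 = 2274509.8 mm.
Print-move time: 2274509.8 / 78.8 → 28864.3 s.
Layer count = ceil(113 / 0.35) = 323.
Z-hop total: 323 × 1.9 → 613.7 s.
Altogether 28864.3 + 613.7 = 29478 s, i.e. 8.19 hours.

8.19 hours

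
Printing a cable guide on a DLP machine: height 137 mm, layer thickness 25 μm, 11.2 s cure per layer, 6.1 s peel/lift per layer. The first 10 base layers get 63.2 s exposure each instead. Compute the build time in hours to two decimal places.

26.48 hours

Layer count = ceil(137 / 0.025) = 5480.
Burn-in layers: 10 × (63.2 + 6.1) → 693 s.
Regular layers: 5470 × (11.2 + 6.1) → 94631 s.
Sum: 693 + 94631 = 95324 s → 26.48 hours.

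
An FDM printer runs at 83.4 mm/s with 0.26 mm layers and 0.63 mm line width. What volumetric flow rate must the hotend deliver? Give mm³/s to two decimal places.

13.66

Bead cross-section = 0.26 × 0.63, so 0.1638 mm².
Q = v·A = 83.4 × 0.1638 = 13.66 mm³/s.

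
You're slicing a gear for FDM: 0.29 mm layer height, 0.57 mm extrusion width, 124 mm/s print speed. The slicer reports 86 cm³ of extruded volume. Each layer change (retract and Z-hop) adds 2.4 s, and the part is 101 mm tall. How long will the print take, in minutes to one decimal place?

83.9 minutes

Line area = 0.29 × 0.57 = 0.1653 mm².
Total extruded path = 86000/0.1653 = 520266.2 mm.
Print-move time = 520266.2 / 124 = 4195.7 s.
Number of layers: 101 / 0.29 → 349 (rounded up).
Non-print overhead = 349 × 2.4, so 837.6 s.
Total = 4195.7 + 837.6 = 5033.3 s = 83.9 minutes.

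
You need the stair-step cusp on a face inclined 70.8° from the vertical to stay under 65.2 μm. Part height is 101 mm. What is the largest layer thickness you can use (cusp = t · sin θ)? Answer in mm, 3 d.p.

0.069 mm

Layer height = cusp / sin(70.8°) = 0.0652 / 0.9444 = 0.069 mm.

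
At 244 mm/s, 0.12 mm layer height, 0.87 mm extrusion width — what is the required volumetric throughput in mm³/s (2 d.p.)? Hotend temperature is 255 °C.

A = 0.12 × 0.87 = 0.1044 mm².
Volumetric flow = 244 × 0.1044 = 25.47 mm³/s.

25.47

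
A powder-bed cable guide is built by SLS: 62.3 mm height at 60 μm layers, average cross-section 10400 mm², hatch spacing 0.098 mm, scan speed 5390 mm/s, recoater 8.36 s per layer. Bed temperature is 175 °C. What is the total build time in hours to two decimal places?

8.10 hours

Layers = ⌈62.3/0.06⌉ = 1039.
Per-layer scan distance = 10400 / 0.098, so 106122.4 mm.
Laser time per layer: 106122.4 / 5390 → 19.6888 s.
Layer cycle: 19.6888 + 8.36 → 28.0488 s.
Build time = 1039 × 28.0488 = 29142.7032 s = 8.10 hours.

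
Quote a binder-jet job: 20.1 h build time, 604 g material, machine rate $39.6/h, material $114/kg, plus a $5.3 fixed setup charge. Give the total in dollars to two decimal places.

$870.12

Machine-time cost = 39.6 × 20.1 = $795.96.
Feedstock cost = 114 × 604/1000 = $68.856.
Total = 795.96 + 68.856 + 5.3 = 870.116 ≈ $870.12.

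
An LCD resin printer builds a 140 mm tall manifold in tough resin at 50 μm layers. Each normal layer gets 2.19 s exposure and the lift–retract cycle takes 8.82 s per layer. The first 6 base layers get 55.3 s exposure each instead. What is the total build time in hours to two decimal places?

8.65 hours

Layer count = ceil(140 / 0.05) = 2800.
Base layers = 6 × (55.3 + 8.82) = 384.72 s.
Remaining layers = 2794 × (2.19 + 8.82), so 30761.94 s.
Total = 384.72 + 30761.94 = 31146.66 s = 8.65 hours.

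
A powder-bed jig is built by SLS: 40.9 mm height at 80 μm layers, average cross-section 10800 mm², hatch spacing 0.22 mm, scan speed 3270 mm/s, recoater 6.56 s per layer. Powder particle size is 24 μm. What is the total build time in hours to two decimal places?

Layers = ⌈40.9/0.08⌉ = 512.
Per-layer scan distance: 10800 / 0.22 → 49090.9 mm.
Per-layer scan time = 49090.9 / 3270 = 15.0125 s.
Per-layer time = 15.0125 + 6.56, so 21.5725 s.
Total: 512 × 21.5725 s = 11045.12 s → 3.07 hours.

3.07 hours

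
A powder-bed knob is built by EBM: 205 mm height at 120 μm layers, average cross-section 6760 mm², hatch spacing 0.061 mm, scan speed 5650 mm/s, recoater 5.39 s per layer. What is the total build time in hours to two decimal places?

11.87 hours

Layers = ⌈205/0.12⌉ = 1709.
Hatch length per layer = 6760 / 0.061, so 110819.7 mm.
Per-layer scan time = 110819.7 / 5650 = 19.6141 s.
Per-layer time: 19.6141 + 5.39 → 25.0041 s.
1709 layers × 25.0041 s/layer = 42732.0069 s, i.e. 11.87 hours.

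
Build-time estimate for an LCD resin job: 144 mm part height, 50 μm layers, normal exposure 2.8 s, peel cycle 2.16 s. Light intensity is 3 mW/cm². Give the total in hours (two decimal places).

3.97 hours

Layer count = ceil(144 / 0.05) = 2880.
Per-layer time = 2.8 + 2.16 = 4.96 s.
Build time: 2880 × 4.96 s = 14284.8 s, i.e. 3.97 hours.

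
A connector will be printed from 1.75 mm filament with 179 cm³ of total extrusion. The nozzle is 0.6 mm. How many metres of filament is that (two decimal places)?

A = π r² = π × 0.875² = 2.4053 mm².
Length = 179 cm³ / 2.4053 mm² = 179000 / 2.4053 = 74418.99 mm = 74.42 m.

74.42 m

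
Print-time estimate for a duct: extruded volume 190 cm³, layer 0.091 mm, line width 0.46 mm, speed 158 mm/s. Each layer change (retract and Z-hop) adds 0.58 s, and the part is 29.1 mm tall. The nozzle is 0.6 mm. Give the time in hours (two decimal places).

Extrusion cross-section = 0.091 × 0.46 = 0.04186 mm².
Total extruded path = 190000/0.04186 = 4538939.3 mm.
Time extruding = 4538939.3 / 158 = 28727.5 s.
Layers = ⌈29.1/0.091⌉ = 320.
Layer-change overhead = 320 × 0.58, so 185.6 s.
Altogether 28727.5 + 185.6 = 28913.1 s, i.e. 8.03 hours.

8.03 hours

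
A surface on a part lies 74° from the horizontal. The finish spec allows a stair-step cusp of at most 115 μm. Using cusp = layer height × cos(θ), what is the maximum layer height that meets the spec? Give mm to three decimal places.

t = h_c / cos θ = 0.115 / 0.2756 = 0.417 mm.

0.417 mm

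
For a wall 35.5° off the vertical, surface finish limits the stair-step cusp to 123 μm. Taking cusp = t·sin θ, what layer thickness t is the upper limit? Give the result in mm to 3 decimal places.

Layer height = cusp / sin(35.5°) = 0.123 / 0.5807 = 0.212 mm.

0.212 mm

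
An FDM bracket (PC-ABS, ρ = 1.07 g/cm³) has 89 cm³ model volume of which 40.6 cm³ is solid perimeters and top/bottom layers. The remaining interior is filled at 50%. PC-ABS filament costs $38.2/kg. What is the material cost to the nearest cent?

$2.65

Volume inside the shell = 89 − 40.6, so 48.4 cm³.
Infill deposited = 0.50 × 48.4 = 24.2 cm³.
Deposited volume = 40.6 + 24.2 = 64.8 cm³.
Mass: 64.8 × 1.07 → 69.336 g.
Cost = 69.336 g / 1000 × $38.2/kg = $2.65.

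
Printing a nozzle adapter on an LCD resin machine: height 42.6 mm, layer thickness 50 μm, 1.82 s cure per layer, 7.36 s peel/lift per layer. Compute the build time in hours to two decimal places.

2.17 hours

Layers = ⌈42.6/0.05⌉ = 852.
Per-layer time = 1.82 + 7.36 = 9.18 s.
Total = 852 × 9.18 = 7821.36 s = 2.17 hours.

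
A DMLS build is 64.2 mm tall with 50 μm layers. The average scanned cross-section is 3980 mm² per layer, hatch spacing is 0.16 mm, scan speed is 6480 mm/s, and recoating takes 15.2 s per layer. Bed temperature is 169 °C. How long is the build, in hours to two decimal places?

6.79 hours

Number of layers: 64.2 / 0.05 → 1284 (rounded up).
Hatch length per layer = 3980 / 0.16 = 24875 mm.
Scan time per layer = 24875 / 6480 = 3.8387 s.
Time per layer = 3.8387 + 15.2, so 19.0387 s.
Total: 1284 × 19.0387 s = 24445.6908 s → 6.79 hours.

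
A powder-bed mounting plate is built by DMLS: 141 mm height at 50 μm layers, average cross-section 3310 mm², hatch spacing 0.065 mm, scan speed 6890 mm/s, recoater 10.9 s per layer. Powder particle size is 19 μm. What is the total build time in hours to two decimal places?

Number of layers: 141 / 0.05 → 2820 (rounded up).
Scan path per layer = 3310 / 0.065, so 50923.1 mm.
Per-layer scan time = 50923.1 / 6890 = 7.3909 s.
Per-layer time = 7.3909 + 10.9, so 18.2909 s.
Build time = 2820 × 18.2909 = 51580.338 s = 14.33 hours.

14.33 hours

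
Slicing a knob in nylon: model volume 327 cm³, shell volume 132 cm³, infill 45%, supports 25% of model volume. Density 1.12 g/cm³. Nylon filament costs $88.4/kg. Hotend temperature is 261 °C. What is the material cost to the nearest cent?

$29.85

Infill region = 327 − 132 = 195 cm³.
Infill deposited: 0.45 × 195 → 87.75 cm³.
Support = 0.25 × 327 = 81.75 cm³.
Total printed volume = 132 + 87.75 + 81.75 = 301.5 cm³.
Mass: 301.5 × 1.12 → 337.68 g.
Cost = 337.68 g / 1000 × $88.4/kg = $29.85.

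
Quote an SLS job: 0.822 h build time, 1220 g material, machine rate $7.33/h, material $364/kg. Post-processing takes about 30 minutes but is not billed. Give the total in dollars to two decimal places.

$450.11

Time charge = 7.33 × 0.822, so $6.02526.
Material cost: 364 × 1220/1000 → $444.08.
Job cost: 6.02526 + 444.08 = 450.10526 ≈ $450.11.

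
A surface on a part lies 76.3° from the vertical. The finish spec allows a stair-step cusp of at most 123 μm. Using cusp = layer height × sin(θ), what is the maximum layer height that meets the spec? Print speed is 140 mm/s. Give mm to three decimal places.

Layer height = cusp / sin(76.3°) = 0.123 / 0.9715 = 0.127 mm.

0.127 mm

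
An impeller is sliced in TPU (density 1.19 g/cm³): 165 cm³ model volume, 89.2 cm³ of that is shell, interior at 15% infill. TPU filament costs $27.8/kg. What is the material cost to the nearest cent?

$3.33

Infill region = 165 − 89.2 = 75.8 cm³.
Infill volume: 0.15 × 75.8 → 11.37 cm³.
Total printed volume: 89.2 + 11.37 → 100.57 cm³.
Mass: 100.57 × 1.19 → 119.6783 g.
At $27.8/kg: 119.6783/1000 × 27.8 = $3.33.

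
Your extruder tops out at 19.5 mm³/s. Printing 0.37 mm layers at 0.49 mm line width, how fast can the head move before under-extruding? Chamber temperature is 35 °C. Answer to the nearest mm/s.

A: 0.37 × 0.49 → 0.1813 mm².
Max speed = 19.5 / 0.1813 = 107.56 ≈ 108 mm/s.

108 mm/s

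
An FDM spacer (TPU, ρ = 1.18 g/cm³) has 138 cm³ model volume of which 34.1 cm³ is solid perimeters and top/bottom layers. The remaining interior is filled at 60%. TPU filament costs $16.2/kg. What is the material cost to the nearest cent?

Interior volume = 138 − 34.1 = 103.9 cm³.
Infill volume: 0.60 × 103.9 → 62.34 cm³.
Total extruded: 34.1 + 62.34 → 96.44 cm³.
Mass = 96.44 × 1.18, so 113.7992 g.
At $16.2/kg: 113.7992/1000 × 16.2 = $1.84.

$1.84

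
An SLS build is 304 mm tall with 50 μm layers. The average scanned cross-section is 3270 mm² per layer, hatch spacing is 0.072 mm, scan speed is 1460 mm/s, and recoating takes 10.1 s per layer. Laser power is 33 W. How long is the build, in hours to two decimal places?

69.59 hours

Layer count = ceil(304 / 0.05) = 6080.
Per-layer scan distance: 3270 / 0.072 → 45416.7 mm.
Scan time per layer = 45416.7 / 1460, so 31.1073 s.
Per-layer time: 31.1073 + 10.1 → 41.2073 s.
Total: 6080 × 41.2073 s = 250540.384 s → 69.59 hours.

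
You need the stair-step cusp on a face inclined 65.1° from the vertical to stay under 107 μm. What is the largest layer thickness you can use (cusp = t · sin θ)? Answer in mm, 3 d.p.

0.118 mm

Layer height = cusp / sin(65.1°) = 0.107 / 0.9070 = 0.118 mm.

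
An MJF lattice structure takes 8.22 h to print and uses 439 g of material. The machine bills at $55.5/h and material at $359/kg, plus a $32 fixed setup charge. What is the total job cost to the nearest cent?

$645.81

Time charge: 55.5 × 8.22 → $456.21.
Feedstock cost = 359 × 439/1000 = $157.601.
Adding setup: 456.21 + 157.601 + 32 → 645.811 ≈ $645.81.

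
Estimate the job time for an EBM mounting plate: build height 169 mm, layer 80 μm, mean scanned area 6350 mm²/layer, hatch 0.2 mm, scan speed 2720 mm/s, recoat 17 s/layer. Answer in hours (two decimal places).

Layers = ⌈169/0.08⌉ = 2113.
Hatch length per layer = 6350 / 0.2 = 31750 mm.
Scan time per layer = 31750 / 2720, so 11.6728 s.
Layer cycle: 11.6728 + 17 → 28.6728 s.
Build time = 2113 × 28.6728 = 60585.6264 s = 16.83 hours.

16.83 hours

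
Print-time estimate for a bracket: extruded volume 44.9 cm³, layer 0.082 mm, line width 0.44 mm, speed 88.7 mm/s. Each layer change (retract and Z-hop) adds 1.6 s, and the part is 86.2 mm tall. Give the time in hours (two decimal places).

4.36 hours

Extrusion cross-section = 0.082 × 0.44 = 0.03608 mm².
Total extruded path = 44900/0.03608 = 1244456.8 mm.
Extrusion time: 1244456.8 / 88.7 → 14030 s.
Layers = ⌈86.2/0.082⌉ = 1052.
Layer-change overhead = 1052 × 1.6 = 1683.2 s.
Altogether 14030 + 1683.2 = 15713.2 s, i.e. 4.36 hours.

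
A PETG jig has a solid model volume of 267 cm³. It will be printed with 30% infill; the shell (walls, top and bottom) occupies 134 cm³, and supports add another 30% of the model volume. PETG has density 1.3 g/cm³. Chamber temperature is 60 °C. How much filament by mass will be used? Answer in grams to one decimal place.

Interior volume: 267 − 134 → 133 cm³.
Infill deposited = 0.30 × 133 = 39.9 cm³.
Support = 0.30 × 267 = 80.1 cm³.
Total extruded: 134 + 39.9 + 80.1 → 254 cm³.
Mass = 254 × 1.3, so 330.2 g.

330.2 g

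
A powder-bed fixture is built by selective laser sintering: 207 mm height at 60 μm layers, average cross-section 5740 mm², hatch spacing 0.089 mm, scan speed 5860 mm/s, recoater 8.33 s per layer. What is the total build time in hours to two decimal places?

Number of layers: 207 / 0.06 → 3450 (rounded up).
Per-layer scan distance = 5740 / 0.089, so 64494.4 mm.
Laser time per layer = 64494.4 / 5860 = 11.0059 s.
Time per layer = 11.0059 + 8.33 = 19.3359 s.
Build time = 3450 × 19.3359 = 66708.855 s = 18.53 hours.

18.53 hours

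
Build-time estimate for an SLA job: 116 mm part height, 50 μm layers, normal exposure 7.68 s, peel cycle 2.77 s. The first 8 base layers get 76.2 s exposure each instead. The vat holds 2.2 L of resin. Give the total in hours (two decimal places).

Number of layers: 116 / 0.05 → 2320 (rounded up).
Burn-in layers: 8 × (76.2 + 2.77) → 631.76 s.
Remaining layers = 2312 × (7.68 + 2.77), so 24160.4 s.
Sum: 631.76 + 24160.4 = 24792.16 s → 6.89 hours.

6.89 hours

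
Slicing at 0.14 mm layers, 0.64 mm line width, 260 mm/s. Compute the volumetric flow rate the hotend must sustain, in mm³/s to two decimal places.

Extrusion cross-section = 0.14 × 0.64 = 0.0896 mm².
Q = v·A = 260 × 0.0896 = 23.30 mm³/s.

23.30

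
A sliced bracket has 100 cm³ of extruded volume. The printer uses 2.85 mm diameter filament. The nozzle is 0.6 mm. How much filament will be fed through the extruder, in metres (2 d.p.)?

15.68 m

A = π r² = π × 1.425² = 6.3794 mm².
Length = 100 cm³ / 6.3794 mm² = 100000 / 6.3794 = 15675.46 mm = 15.68 m.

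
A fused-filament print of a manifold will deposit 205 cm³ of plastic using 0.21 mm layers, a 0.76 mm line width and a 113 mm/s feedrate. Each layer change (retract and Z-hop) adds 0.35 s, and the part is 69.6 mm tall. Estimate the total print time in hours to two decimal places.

Line area: 0.21 × 0.76 → 0.1596 mm².
Path length: 205000 mm³ / 0.1596 mm² → 1284461.2 mm.
Time extruding: 1284461.2 / 113 → 11366.9 s.
Number of layers: 69.6 / 0.21 → 332 (rounded up).
Non-print overhead = 332 × 0.35, so 116.2 s.
Altogether 11366.9 + 116.2 = 11483.1 s, i.e. 3.19 hours.

3.19 hours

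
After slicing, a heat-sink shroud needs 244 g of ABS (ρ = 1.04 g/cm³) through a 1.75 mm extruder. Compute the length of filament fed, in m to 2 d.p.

97.54 m

Extruded volume: 244/1.04 = 234.6154 cm³ (234615.4 mm³).
A = π r² = π × 0.875² = 2.4053 mm².
L = V/A = 234615.4/2.4053 = 97541.01 mm → 97.54 m.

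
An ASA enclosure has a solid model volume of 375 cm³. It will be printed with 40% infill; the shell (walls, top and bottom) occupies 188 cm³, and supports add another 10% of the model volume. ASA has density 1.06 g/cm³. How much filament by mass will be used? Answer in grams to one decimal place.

Volume inside the shell: 375 − 188 → 187 cm³.
Infill volume = 0.40 × 187 = 74.8 cm³.
Support: 0.10 × 375 → 37.5 cm³.
Deposited volume = 188 + 74.8 + 37.5 = 300.3 cm³.
Mass = 300.3 × 1.06, so 318.318 g.

318.3 g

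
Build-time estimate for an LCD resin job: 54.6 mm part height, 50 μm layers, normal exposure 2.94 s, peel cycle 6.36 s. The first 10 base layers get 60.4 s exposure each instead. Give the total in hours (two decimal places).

Number of layers: 54.6 / 0.05 → 1092 (rounded up).
Bottom layers = 10 × (60.4 + 6.36) = 667.6 s.
Normal layers = 1082 × (2.94 + 6.36), so 10062.6 s.
Total = 667.6 + 10062.6 = 10730.2 s = 2.98 hours.

2.98 hours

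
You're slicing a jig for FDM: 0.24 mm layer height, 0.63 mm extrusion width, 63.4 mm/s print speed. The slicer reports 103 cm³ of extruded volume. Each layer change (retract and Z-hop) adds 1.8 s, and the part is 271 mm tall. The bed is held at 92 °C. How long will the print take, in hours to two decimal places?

3.55 hours

Line area = 0.24 × 0.63, so 0.1512 mm².
Toolpath length = 103 cm³ / 0.1512 mm² = 103000 / 0.1512 = 681216.9 mm.
Time extruding = 681216.9 / 63.4 = 10744.7 s.
Layers = ⌈271/0.24⌉ = 1130.
Layer-change overhead: 1130 × 1.8 → 2034 s.
Altogether 10744.7 + 2034 = 12778.7 s, i.e. 3.55 hours.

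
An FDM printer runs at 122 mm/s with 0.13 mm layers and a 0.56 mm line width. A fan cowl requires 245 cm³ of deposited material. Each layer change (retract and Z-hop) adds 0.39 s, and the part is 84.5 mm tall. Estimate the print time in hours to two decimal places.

Extrusion cross-section = 0.13 × 0.56 = 0.0728 mm².
Total extruded path = 245000/0.0728 = 3365384.6 mm.
Extrusion time: 3365384.6 / 122 → 27585.1 s.
Layers = ⌈84.5/0.13⌉ = 650.
Z-hop total = 650 × 0.39 = 253.5 s.
Altogether 27585.1 + 253.5 = 27838.6 s, i.e. 7.73 hours.

7.73 hours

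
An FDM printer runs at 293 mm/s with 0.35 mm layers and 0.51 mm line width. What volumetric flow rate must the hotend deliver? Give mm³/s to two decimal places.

Extrusion cross-section = 0.35 × 0.51 = 0.1785 mm².
Volumetric flow = 293 × 0.1785 = 52.30 mm³/s.

52.30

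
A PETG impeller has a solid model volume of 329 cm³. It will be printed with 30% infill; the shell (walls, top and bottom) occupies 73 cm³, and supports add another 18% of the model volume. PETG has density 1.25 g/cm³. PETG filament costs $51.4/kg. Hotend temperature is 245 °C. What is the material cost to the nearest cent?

Infill region: 329 − 73 → 256 cm³.
Infill volume = 0.30 × 256, so 76.8 cm³.
Support = 0.18 × 329 = 59.22 cm³.
Deposited volume: 73 + 76.8 + 59.22 → 209.02 cm³.
Mass = 209.02 × 1.25 = 261.275 g.
Cost = 261.275 g / 1000 × $51.4/kg = $13.43.

$13.43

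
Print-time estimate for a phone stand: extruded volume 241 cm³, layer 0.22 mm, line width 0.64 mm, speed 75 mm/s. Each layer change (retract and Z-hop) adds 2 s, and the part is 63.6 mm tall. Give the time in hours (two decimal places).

6.50 hours

Extrusion cross-section = 0.22 × 0.64 = 0.1408 mm².
Total extruded path = 241000/0.1408 = 1711647.7 mm.
Print-move time = 1711647.7 / 75 = 22822 s.
Layer count = ceil(63.6 / 0.22) = 290.
Non-print overhead = 290 × 2, so 580 s.
Total = 22822 + 580 = 23402 s = 6.50 hours.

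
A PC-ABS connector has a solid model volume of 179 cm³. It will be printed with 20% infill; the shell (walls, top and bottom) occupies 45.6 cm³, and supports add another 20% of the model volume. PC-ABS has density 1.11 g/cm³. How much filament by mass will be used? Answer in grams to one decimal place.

120.0 g

Volume inside the shell = 179 − 45.6 = 133.4 cm³.
Deposited infill = 0.20 × 133.4 = 26.68 cm³.
Support = 0.20 × 179 = 35.8 cm³.
Deposited volume: 45.6 + 26.68 + 35.8 → 108.08 cm³.
Mass = 108.08 × 1.11 = 119.9688 g.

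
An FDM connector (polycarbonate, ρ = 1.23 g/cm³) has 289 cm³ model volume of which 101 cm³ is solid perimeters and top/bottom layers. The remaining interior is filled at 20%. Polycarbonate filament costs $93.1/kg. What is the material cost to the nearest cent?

$15.87

Interior volume = 289 − 101 = 188 cm³.
Infill deposited = 0.20 × 188, so 37.6 cm³.
Deposited volume = 101 + 37.6, so 138.6 cm³.
Mass = 138.6 × 1.23, so 170.478 g.
At $93.1/kg: 170.478/1000 × 93.1 = $15.87.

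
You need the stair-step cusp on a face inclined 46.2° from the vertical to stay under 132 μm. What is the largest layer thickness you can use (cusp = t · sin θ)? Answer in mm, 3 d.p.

0.183 mm

Layer height = cusp / sin(46.2°) = 0.132 / 0.7218 = 0.183 mm.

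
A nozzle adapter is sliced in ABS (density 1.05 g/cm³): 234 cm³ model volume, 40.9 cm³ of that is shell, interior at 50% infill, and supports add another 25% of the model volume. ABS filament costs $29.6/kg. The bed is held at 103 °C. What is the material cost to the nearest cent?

Interior volume: 234 − 40.9 → 193.1 cm³.
Infill volume: 0.50 × 193.1 → 96.55 cm³.
Support = 0.25 × 234 = 58.5 cm³.
Deposited volume = 40.9 + 96.55 + 58.5, so 195.95 cm³.
Mass = 195.95 × 1.05, so 205.7475 g.
Cost = 205.7475 g / 1000 × $29.6/kg = $6.09.

$6.09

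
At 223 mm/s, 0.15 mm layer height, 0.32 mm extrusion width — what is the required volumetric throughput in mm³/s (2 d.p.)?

A = 0.15 × 0.32 = 0.048 mm².
Volumetric flow = 223 × 0.048 = 10.70 mm³/s.

10.70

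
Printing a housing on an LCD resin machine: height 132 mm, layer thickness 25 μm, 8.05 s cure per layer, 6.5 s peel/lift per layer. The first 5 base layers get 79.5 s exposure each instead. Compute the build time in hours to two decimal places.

Layers = ⌈132/0.025⌉ = 5280.
Bottom layers = 5 × (79.5 + 6.5), so 430 s.
Normal layers = 5275 × (8.05 + 6.5) = 76751.25 s.
Sum: 430 + 76751.25 = 77181.25 s → 21.44 hours.

21.44 hours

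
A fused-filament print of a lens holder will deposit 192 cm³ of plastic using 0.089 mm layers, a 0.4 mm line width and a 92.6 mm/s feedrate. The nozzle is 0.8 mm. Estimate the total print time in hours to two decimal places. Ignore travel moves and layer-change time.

Line area = 0.089 × 0.4 = 0.0356 mm².
Path length: 192000 mm³ / 0.0356 mm² → 5393258.4 mm.
Print-move time: 5393258.4 / 92.6 → 58242.5 s.
In the requested units: 58242.5 s = 16.18 hours.

16.18 hours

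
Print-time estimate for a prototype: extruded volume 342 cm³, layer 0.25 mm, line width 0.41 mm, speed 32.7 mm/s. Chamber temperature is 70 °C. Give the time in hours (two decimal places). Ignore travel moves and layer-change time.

Bead cross-section = 0.25 × 0.41, so 0.1025 mm².
Toolpath length = 342 cm³ / 0.1025 mm² = 342000 / 0.1025 = 3336585.4 mm.
Print-move time = 3336585.4 / 32.7 = 102036.3 s.
Converting: 102036.3 s = 28.34 hours.

28.34 hours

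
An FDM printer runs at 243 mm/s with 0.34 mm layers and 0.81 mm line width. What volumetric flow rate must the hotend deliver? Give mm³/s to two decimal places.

66.92

A = 0.34 × 0.81, so 0.2754 mm².
Volumetric flow = 243 × 0.2754 = 66.92 mm³/s.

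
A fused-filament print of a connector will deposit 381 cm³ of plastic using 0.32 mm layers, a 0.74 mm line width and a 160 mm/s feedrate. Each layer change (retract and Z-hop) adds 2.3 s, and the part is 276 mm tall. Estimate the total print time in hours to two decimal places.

3.34 hours

Bead cross-section: 0.32 × 0.74 → 0.2368 mm².
Total extruded path = 381000/0.2368 = 1608952.7 mm.
Extrusion time = 1608952.7 / 160, so 10056 s.
Layer count = ceil(276 / 0.32) = 863.
Non-print overhead = 863 × 2.3 = 1984.9 s.
Total = 10056 + 1984.9 = 12040.9 s = 3.34 hours.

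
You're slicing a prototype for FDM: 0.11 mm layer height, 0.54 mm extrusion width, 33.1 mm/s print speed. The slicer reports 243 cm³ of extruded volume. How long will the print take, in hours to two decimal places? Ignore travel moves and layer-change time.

Extrusion cross-section: 0.11 × 0.54 → 0.0594 mm².
Total extruded path = 243000/0.0594 = 4090909.1 mm.
Extrusion time = 4090909.1 / 33.1, so 123592.4 s.
That's 123592.4 s → 34.33 hours.

34.33 hours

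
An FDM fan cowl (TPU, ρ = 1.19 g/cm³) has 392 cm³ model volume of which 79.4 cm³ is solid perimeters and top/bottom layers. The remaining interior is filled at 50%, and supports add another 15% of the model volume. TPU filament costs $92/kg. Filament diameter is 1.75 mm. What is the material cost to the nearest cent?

Interior volume = 392 − 79.4, so 312.6 cm³.
Deposited infill = 0.50 × 312.6 = 156.3 cm³.
Support: 0.15 × 392 → 58.8 cm³.
Deposited volume = 79.4 + 156.3 + 58.8, so 294.5 cm³.
Mass = 294.5 × 1.19, so 350.455 g.
Cost = 350.455 g / 1000 × $92/kg = $32.24.

$32.24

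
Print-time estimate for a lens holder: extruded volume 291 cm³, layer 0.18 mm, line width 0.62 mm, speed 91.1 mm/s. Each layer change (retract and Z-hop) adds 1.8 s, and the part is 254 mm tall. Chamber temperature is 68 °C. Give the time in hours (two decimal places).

8.66 hours

Bead cross-section = 0.18 × 0.62, so 0.1116 mm².
Path length: 291000 mm³ / 0.1116 mm² → 2607526.9 mm.
Extrusion time = 2607526.9 / 91.1, so 28622.7 s.
Layer count = ceil(254 / 0.18) = 1412.
Z-hop total: 1412 × 1.8 → 2541.6 s.
Altogether 28622.7 + 2541.6 = 31164.3 s, i.e. 8.66 hours.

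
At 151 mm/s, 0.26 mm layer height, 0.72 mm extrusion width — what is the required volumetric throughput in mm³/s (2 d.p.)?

Bead cross-section = 0.26 × 0.72 = 0.1872 mm².
Q = v·A = 151 × 0.1872 = 28.27 mm³/s.

28.27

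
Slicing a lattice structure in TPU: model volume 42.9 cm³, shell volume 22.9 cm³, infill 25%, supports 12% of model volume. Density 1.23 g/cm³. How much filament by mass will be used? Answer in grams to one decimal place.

40.6 g

Volume inside the shell: 42.9 − 22.9 → 20 cm³.
Deposited infill = 0.25 × 20, so 5 cm³.
Support = 0.12 × 42.9, so 5.148 cm³.
Deposited volume: 22.9 + 5 + 5.148 → 33.048 cm³.
Mass = 33.048 × 1.23, so 40.64904 g.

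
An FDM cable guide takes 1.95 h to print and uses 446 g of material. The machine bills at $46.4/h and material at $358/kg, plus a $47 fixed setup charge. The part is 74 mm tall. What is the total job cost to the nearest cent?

$297.15

Machine-time cost: 46.4 × 1.95 → $90.48.
Feedstock cost = 358 × 446/1000 = $159.668.
Total = 90.48 + 159.668 + 47 = 297.148 ≈ $297.15.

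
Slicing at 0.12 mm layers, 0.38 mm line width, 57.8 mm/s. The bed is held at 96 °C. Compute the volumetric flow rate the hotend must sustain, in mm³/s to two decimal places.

A = 0.12 × 0.38, so 0.0456 mm².
Q = v·A = 57.8 × 0.0456 = 2.64 mm³/s.

2.64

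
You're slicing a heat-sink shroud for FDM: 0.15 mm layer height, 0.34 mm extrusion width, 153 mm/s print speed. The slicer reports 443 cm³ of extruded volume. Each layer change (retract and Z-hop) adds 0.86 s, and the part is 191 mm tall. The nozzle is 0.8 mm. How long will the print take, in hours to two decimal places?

Bead cross-section = 0.15 × 0.34 = 0.051 mm².
Total extruded path = 443000/0.051 = 8686274.5 mm.
Time extruding = 8686274.5 / 153 = 56773 s.
Layers = ⌈191/0.15⌉ = 1274.
Layer-change overhead: 1274 × 0.86 → 1095.64 s.
Total = 56773 + 1095.64 = 57868.64 s = 16.07 hours.

16.07 hours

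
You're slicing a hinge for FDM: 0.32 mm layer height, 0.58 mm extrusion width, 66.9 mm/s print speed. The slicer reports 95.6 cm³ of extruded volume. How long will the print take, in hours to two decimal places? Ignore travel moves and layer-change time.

2.14 hours

Line area = 0.32 × 0.58, so 0.1856 mm².
Total extruded path = 95600/0.1856 = 515086.2 mm.
Print-move time: 515086.2 / 66.9 → 7699.3 s.
In the requested units: 7699.3 s = 2.14 hours.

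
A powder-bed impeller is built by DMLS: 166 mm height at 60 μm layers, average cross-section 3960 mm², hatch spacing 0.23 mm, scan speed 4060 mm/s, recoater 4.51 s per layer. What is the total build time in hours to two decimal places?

Number of layers: 166 / 0.06 → 2767 (rounded up).
Hatch length per layer = 3960 / 0.23 = 17217.4 mm.
Laser time per layer = 17217.4 / 4060, so 4.2407 s.
Per-layer time = 4.2407 + 4.51 = 8.7507 s.
2767 layers × 8.7507 s/layer = 24213.1869 s, i.e. 6.73 hours.

6.73 hours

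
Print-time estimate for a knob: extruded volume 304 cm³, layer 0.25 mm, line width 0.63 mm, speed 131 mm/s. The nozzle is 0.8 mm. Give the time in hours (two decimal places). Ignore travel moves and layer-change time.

4.09 hours

Extrusion cross-section: 0.25 × 0.63 → 0.1575 mm².
Path length: 304000 mm³ / 0.1575 mm² → 1930158.7 mm.
Extrusion time = 1930158.7 / 131 = 14734 s.
Converting: 14734 s = 4.09 hours.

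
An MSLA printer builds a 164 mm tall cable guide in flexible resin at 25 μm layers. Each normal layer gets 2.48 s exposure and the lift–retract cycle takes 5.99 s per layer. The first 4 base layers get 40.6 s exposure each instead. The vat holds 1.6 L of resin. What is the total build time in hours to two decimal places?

15.48 hours

Layer count = ceil(164 / 0.025) = 6560.
Burn-in layers = 4 × (40.6 + 5.99), so 186.36 s.
Regular layers: 6556 × (2.48 + 5.99) → 55529.32 s.
Sum: 186.36 + 55529.32 = 55715.68 s → 15.48 hours.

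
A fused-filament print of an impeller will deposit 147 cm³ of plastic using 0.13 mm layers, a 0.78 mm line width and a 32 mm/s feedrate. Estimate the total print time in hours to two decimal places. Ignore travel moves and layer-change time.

Bead cross-section = 0.13 × 0.78, so 0.1014 mm².
Total extruded path = 147000/0.1014 = 1449704.1 mm.
Extrusion time: 1449704.1 / 32 → 45303.3 s.
That's 45303.3 s → 12.58 hours.

12.58 hours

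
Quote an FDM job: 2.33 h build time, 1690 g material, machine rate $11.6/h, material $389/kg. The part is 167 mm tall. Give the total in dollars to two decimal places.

Machine cost: 11.6 × 2.33 → $27.028.
Feedstock cost: 389 × 1690/1000 → $657.41.
Job cost: 27.028 + 657.41 = 684.438 ≈ $684.44.

$684.44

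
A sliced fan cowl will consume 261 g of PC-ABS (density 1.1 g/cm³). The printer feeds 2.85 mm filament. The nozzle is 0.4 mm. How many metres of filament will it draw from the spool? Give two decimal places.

37.19 m

Extruded volume: 261/1.1 = 237.2727 cm³ (237272.7 mm³).
Filament cross-section = π × (2.85/2)² = 6.3794 mm².
L = V/A = 237272.7/6.3794 = 37193.58 mm → 37.19 m.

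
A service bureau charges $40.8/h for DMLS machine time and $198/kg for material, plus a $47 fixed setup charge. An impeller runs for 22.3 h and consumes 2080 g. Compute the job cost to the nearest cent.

$1368.68

Machine-time cost: 40.8 × 22.3 → $909.84.
Material cost = 198 × 2080/1000 = $411.84.
Adding setup: 909.84 + 411.84 + 47 → $1368.68.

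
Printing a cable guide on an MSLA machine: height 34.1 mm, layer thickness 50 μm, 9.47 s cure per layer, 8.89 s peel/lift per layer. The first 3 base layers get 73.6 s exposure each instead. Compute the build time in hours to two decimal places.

Layer count = ceil(34.1 / 0.05) = 682.
Bottom layers = 3 × (73.6 + 8.89) = 247.47 s.
Remaining layers: 679 × (9.47 + 8.89) → 12466.44 s.
Total = 247.47 + 12466.44 = 12713.91 s = 3.53 hours.

3.53 hours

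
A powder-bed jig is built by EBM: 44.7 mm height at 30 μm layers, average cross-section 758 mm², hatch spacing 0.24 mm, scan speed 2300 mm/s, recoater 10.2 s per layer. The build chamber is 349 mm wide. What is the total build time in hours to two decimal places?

Number of layers: 44.7 / 0.03 → 1490 (rounded up).
Per-layer scan distance = 758 / 0.24 = 3158.3 mm.
Scan time per layer = 3158.3 / 2300 = 1.3732 s.
Layer cycle = 1.3732 + 10.2 = 11.5732 s.
Build time = 1490 × 11.5732 = 17244.068 s = 4.79 hours.

4.79 hours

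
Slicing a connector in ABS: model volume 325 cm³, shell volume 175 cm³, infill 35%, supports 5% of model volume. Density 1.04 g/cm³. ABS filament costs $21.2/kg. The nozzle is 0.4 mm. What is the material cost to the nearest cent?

Volume inside the shell = 325 − 175 = 150 cm³.
Infill volume = 0.35 × 150, so 52.5 cm³.
Support: 0.05 × 325 → 16.25 cm³.
Total extruded = 175 + 52.5 + 16.25, so 243.75 cm³.
Mass = 243.75 × 1.04 = 253.5 g.
Cost = 253.5 g / 1000 × $21.2/kg = $5.37.

$5.37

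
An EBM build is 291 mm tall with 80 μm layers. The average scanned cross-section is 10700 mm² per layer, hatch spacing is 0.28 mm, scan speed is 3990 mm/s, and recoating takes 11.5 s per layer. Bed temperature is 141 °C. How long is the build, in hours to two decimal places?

21.30 hours

Layers = ⌈291/0.08⌉ = 3638.
Hatch length per layer = 10700 / 0.28, so 38214.3 mm.
Beam time per layer = 38214.3 / 3990, so 9.5775 s.
Time per layer = 9.5775 + 11.5 = 21.0775 s.
Build time = 3638 × 21.0775 = 76679.945 s = 21.30 hours.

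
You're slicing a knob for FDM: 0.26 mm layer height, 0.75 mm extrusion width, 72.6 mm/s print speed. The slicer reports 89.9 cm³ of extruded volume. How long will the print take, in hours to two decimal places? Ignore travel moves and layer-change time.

1.76 hours

Extrusion cross-section = 0.26 × 0.75 = 0.195 mm².
Total extruded path = 89900/0.195 = 461025.6 mm.
Print-move time = 461025.6 / 72.6 = 6350.2 s.
6350.2 s = 1.76 hours.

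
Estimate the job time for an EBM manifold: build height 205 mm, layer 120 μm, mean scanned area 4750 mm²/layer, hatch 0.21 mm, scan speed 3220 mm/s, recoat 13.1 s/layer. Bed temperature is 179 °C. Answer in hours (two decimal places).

9.55 hours

Layer count = ceil(205 / 0.12) = 1709.
Scan path per layer = 4750 / 0.21 = 22619 mm.
Per-layer scan time = 22619 / 3220, so 7.0245 s.
Time per layer = 7.0245 + 13.1 = 20.1245 s.
1709 layers × 20.1245 s/layer = 34392.7705 s, i.e. 9.55 hours.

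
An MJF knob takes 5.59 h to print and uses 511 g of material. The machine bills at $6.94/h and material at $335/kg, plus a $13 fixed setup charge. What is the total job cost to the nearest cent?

Machine cost = 6.94 × 5.59 = $38.7946.
Feedstock cost = 335 × 511/1000, so $171.185.
Adding setup: 38.7946 + 171.185 + 13 → 222.9796 ≈ $222.98.

$222.98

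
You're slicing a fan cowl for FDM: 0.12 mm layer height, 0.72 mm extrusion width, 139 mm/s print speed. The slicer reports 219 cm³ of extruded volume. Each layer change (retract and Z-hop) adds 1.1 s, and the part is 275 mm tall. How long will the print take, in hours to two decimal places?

Line area: 0.12 × 0.72 → 0.0864 mm².
Path length: 219000 mm³ / 0.0864 mm² → 2534722.2 mm.
Time extruding = 2534722.2 / 139, so 18235.4 s.
Layer count = ceil(275 / 0.12) = 2292.
Non-print overhead: 2292 × 1.1 → 2521.2 s.
Altogether 18235.4 + 2521.2 = 20756.6 s, i.e. 5.77 hours.

5.77 hours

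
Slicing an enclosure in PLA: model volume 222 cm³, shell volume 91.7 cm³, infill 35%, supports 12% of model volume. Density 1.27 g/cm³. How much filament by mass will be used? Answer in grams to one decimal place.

208.2 g

Volume inside the shell = 222 − 91.7 = 130.3 cm³.
Infill deposited = 0.35 × 130.3 = 45.605 cm³.
Support = 0.12 × 222 = 26.64 cm³.
Total printed volume: 91.7 + 45.605 + 26.64 → 163.945 cm³.
Mass: 163.945 × 1.27 → 208.21015 g.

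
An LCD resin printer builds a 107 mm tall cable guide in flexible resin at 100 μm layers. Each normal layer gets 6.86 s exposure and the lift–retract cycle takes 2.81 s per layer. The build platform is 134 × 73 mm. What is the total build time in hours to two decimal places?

Number of layers: 107 / 0.1 → 1070 (rounded up).
Cycle time = 6.86 + 2.81, so 9.67 s.
Build time: 1070 × 9.67 s = 10346.9 s, i.e. 2.87 hours.

2.87 hours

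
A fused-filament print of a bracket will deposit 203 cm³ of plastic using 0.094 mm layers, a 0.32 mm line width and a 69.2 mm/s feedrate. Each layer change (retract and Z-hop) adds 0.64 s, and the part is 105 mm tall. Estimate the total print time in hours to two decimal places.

27.29 hours

Bead cross-section = 0.094 × 0.32, so 0.03008 mm².
Toolpath length = 203 cm³ / 0.03008 mm² = 203000 / 0.03008 = 6748670.2 mm.
Extrusion time = 6748670.2 / 69.2, so 97524.1 s.
Number of layers: 105 / 0.094 → 1118 (rounded up).
Layer-change overhead = 1118 × 0.64, so 715.52 s.
Altogether 97524.1 + 715.52 = 98239.62 s, i.e. 27.29 hours.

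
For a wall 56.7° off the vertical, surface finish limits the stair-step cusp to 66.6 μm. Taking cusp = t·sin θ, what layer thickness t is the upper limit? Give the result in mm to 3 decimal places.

Layer height = cusp / sin(56.7°) = 0.0666 / 0.8358 = 0.080 mm.

0.080 mm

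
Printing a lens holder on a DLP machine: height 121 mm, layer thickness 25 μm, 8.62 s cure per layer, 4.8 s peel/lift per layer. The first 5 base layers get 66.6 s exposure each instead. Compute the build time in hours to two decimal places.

18.12 hours

Layer count = ceil(121 / 0.025) = 4840.
Bottom layers = 5 × (66.6 + 4.8), so 357 s.
Remaining layers = 4835 × (8.62 + 4.8) = 64885.7 s.
Sum: 357 + 64885.7 = 65242.7 s → 18.12 hours.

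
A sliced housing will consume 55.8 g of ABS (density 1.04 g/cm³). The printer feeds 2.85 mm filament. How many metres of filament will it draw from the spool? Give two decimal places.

Volume = 55.8 g / 1.04 g·cm⁻³ = 53.6538 cm³ = 53653.8 mm³.
Cross-section of 2.85 mm filament: π·(2.85/2)² = 6.3794 mm².
L = V/A = 53653.8/6.3794 = 8410.48 mm → 8.41 m.

8.41 m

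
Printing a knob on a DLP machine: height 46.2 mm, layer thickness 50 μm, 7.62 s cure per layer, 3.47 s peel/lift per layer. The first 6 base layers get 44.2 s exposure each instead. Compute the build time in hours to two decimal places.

Number of layers: 46.2 / 0.05 → 924 (rounded up).
Base layers = 6 × (44.2 + 3.47) = 286.02 s.
Normal layers: 918 × (7.62 + 3.47) → 10180.62 s.
Sum: 286.02 + 10180.62 = 10466.64 s → 2.91 hours.

2.91 hours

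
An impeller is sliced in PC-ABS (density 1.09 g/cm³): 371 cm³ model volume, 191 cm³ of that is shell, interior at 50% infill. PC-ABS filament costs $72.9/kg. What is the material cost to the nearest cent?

$22.33

Interior volume = 371 − 191, so 180 cm³.
Infill volume = 0.50 × 180 = 90 cm³.
Total extruded: 191 + 90 → 281 cm³.
Mass = 281 × 1.09 = 306.29 g.
At $72.9/kg: 306.29/1000 × 72.9 = $22.33.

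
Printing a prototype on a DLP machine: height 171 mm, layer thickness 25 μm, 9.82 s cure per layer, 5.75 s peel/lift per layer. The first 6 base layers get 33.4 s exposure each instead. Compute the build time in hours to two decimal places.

Layer count = ceil(171 / 0.025) = 6840.
Base layers = 6 × (33.4 + 5.75) = 234.9 s.
Regular layers = 6834 × (9.82 + 5.75) = 106405.38 s.
Sum: 234.9 + 106405.38 = 106640.28 s → 29.62 hours.

29.62 hours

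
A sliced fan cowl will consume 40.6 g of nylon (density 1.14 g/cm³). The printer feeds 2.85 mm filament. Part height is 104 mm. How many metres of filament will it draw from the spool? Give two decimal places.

5.58 m

Volume = 40.6 g / 1.14 g·cm⁻³ = 35.614 cm³ = 35614 mm³.
A = π r² = π × 1.425² = 6.3794 mm².
L = V/A = 35614/6.3794 = 5582.66 mm → 5.58 m.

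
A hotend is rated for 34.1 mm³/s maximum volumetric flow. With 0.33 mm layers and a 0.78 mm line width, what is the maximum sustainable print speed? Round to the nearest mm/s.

132 mm/s

Bead cross-section = 0.33 × 0.78 = 0.2574 mm².
Max speed = 34.1 / 0.2574 = 132.48 ≈ 132 mm/s.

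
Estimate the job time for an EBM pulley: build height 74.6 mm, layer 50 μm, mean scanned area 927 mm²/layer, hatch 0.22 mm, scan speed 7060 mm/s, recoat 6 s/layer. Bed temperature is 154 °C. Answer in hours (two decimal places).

Layers = ⌈74.6/0.05⌉ = 1492.
Scan path per layer = 927 / 0.22 = 4213.6 mm.
Scan time per layer = 4213.6 / 7060, so 0.5968 s.
Time per layer = 0.5968 + 6 = 6.5968 s.
Build time = 1492 × 6.5968 = 9842.4256 s = 2.73 hours.

2.73 hours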